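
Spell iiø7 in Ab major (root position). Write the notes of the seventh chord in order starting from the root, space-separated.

Bb Db Fb Ab

iiø7 is built on scale degree 2, which is Bb in both Ab major and its parallel. Stacking thirds in Ab minor on Bb gives Bb–Db–Fb–Ab.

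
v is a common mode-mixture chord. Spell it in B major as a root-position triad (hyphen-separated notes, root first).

F#-A-C#

v is built on scale degree 5, which is F# in both B major and its parallel. In B minor the chord on F# is F#–A–C#.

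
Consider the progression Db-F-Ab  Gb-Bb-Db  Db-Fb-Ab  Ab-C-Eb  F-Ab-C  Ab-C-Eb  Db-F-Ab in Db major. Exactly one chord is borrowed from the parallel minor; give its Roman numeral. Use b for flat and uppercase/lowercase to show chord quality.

The diatonic triads in Db major are Db, Ebm, Fm, Gb, Ab, Bbm, Cdim. Db–F–Ab = Db, Gb–Bb–Db = Gb, Ab–C–Eb = Ab and F–Ab–C = Fm all belong to that set. But Db–Fb–Ab is foreign: the diatonic I on degree 1 is Db, whereas Dbm comes from Db minor. It is labeled i.

i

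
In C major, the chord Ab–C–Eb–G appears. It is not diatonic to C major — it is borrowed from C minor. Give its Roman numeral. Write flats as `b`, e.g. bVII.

The root Ab is the lowered 6th scale degree — diatonically C major has A there. The diatonic chord on degree 6 would be Am (vi), but Ab–C–Eb–G is the major-seventh chord from C minor. As a borrowed chord it is labeled bVImaj7.

bVImaj7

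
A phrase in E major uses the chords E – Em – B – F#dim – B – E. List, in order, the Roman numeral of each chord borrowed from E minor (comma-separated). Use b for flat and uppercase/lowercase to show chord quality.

i, ii°

In E major the diatonic chords are E, F#m, G#m, A, B, C#m, D#dim. E and B are both diatonic. Em (E–G–B) is not: scale degree 1 in E major carries E (I). In E minor the chord on that degree is Em, so here it functions as i, borrowed from the parallel minor. But F#dim (F#–A–C) is foreign: the diatonic ii on degree 2 is F#m, whereas F#dim comes from E minor. It is labeled ii°.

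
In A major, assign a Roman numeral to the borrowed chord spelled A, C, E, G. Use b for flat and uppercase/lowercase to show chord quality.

A is scale degree 1 in A major. A–C–E–G is a minor-seventh chord — the form found in A minor, not the diatonic I (A). Borrowed into A major it is written i7.

i7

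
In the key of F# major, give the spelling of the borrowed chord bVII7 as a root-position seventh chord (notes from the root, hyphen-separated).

Scale degree 7 in F# major is E#. bVII7 uses the lowered form, E, taken from F# minor. Building the dominant-seventh chord from the parallel minor on E: E–G#–B–D.

E-G#-B-D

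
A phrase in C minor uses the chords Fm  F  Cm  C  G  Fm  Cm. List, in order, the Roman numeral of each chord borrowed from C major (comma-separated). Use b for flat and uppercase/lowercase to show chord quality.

IV, I

The diatonic triads in C minor (with V from harmonic minor) are Cm, Ddim, Eb, Fm, G, Ab, Bb. Fm, Cm and G all belong to that set. But F (F–A–C) is foreign: the diatonic iv on degree 4 is Fm, whereas F comes from C major. It is labeled IV. C (C–E–G) is not: scale degree 1 in C minor carries Cm (i). In C major the chord on that degree is C, so here it functions as I, borrowed from the parallel major.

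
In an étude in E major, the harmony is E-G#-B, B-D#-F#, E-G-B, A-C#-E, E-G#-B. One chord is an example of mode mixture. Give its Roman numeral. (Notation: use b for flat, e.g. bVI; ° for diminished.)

i

In E major the diatonic chords are E, F#m, G#m, A, B, C#m, D#dim. E–G#–B = E, B–D#–F# = B and A–C#–E = A are all diatonic. E–G–B is not: scale degree 1 in E major carries E (I). In E minor the chord on that degree is Em, so here it functions as i, borrowed from the parallel minor.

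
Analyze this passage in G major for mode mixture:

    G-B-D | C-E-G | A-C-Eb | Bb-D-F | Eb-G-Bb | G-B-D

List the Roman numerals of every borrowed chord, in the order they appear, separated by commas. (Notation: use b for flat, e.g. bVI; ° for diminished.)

In G major the diatonic chords are G, Am, Bm, C, D, Em, F#dim. Of the given chords, G–B–D = G and C–E–G = C are diatonic. A–C–Eb is not: scale degree 2 in G major carries Am (ii). In G minor the chord on that degree is Adim, so here it functions as ii°, borrowed from the parallel minor. But Bb–D–F is foreign: the diatonic iii on degree 3 is Bm, whereas Bb comes from G minor. It is labeled bIII. Eb–G–Bb is not: scale degree 6 in G major carries Em (vi). In G minor the chord on that degree is Eb, so here it functions as bVI, borrowed from the parallel minor.

ii°, bIII, bVI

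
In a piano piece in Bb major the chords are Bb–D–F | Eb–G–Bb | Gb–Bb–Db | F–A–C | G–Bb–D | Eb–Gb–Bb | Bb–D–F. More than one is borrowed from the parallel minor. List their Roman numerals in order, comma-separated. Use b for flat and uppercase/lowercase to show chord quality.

In Bb major the diatonic chords are Bb, Cm, Dm, Eb, F, Gm, Adim. Bb–D–F = Bb, Eb–G–Bb = Eb, F–A–C = F and G–Bb–D = Gm are all diatonic. But Gb–Bb–Db is foreign: the diatonic vi on degree 6 is Gm, whereas Gb comes from Bb minor. It is labeled bVI. Eb–Gb–Bb is not: scale degree 4 in Bb major carries Eb (IV). In Bb minor the chord on that degree is Ebm, so here it functions as iv, borrowed from the parallel minor.

bVI, iv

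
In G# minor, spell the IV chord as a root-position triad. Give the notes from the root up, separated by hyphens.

C#-E#-G#

IV is built on scale degree 4, which is C# in both G# minor and its parallel. Building the major chord from the parallel major on C#: C#–E#–G#.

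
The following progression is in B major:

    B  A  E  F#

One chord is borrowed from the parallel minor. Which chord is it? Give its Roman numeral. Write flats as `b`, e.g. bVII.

In B major the diatonic chords are B, C#m, D#m, E, F#, G#m, A#dim. B, E and F# are all diatonic. A (A–C#–E) is not: scale degree 7 in B major carries A#dim (vii°). In B minor the chord on that degree is A, so here it functions as bVII, borrowed from the parallel minor.

bVII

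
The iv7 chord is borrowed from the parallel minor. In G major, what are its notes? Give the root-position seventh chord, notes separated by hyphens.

C-Eb-G-Bb

iv7 is built on scale degree 4, which is C in both G major and its parallel. Stacking thirds in G minor on C gives C–Eb–G–Bb.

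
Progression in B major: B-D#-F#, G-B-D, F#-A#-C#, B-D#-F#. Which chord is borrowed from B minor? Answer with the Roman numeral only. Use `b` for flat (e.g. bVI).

bVI

B major has the diatonic set B, C#m, D#m, E, F#, G#m, A#dim. Of the given chords, B–D#–F# = B and F#–A#–C# = F# are diatonic. But G–B–D is foreign: the diatonic vi on degree 6 is G#m, whereas G comes from B minor. It is labeled bVI.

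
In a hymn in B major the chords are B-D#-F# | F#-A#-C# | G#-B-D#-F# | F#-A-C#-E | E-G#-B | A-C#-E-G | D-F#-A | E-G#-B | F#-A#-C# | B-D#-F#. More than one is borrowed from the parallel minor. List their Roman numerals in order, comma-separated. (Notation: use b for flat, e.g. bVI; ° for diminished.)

v7, bVII7, bIII

B major has the diatonic set B, C#m, D#m, E, F#, G#m, A#dim. Of the given chords, B–D#–F# = B, F#–A#–C# = F#, G#–B–D#–F# = G#m7 and E–G#–B = E are diatonic. F#–A–C#–E is not: scale degree 5 in B major carries F# (V). In B minor the chord on that degree is F#m7, so here it functions as v7, borrowed from the parallel minor. But A–C#–E–G is foreign: the diatonic vii° on degree 7 is A#dim, whereas A7 comes from B minor. It is labeled bVII7. D–F#–A doesn't fit — on degree 3 B major would have D#m (iii). D is the degree-3 chord of B minor, so it is the borrowed bIII.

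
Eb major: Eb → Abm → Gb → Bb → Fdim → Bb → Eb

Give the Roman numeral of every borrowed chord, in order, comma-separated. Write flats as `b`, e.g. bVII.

iv, bIII, ii°

The diatonic triads in Eb major are Eb, Fm, Gm, Ab, Bb, Cm, Ddim. Eb and Bb are both diatonic. Abm (Ab–Cb–Eb) is not: scale degree 4 in Eb major carries Ab (IV). In Eb minor the chord on that degree is Abm, so here it functions as iv, borrowed from the parallel minor. But Gb (Gb–Bb–Db) is foreign: the diatonic iii on degree 3 is Gm, whereas Gb comes from Eb minor. It is labeled bIII. Fdim (F–Ab–Cb) is not: scale degree 2 in Eb major carries Fm (ii). In Eb minor the chord on that degree is Fdim, so here it functions as ii°, borrowed from the parallel minor.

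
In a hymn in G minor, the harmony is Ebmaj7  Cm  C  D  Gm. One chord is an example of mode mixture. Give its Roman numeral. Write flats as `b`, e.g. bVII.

IV

G minor has the diatonic set Gm, Adim, Bb, Cm, D, Eb, F (with V from harmonic minor). Of the given chords, Ebmaj7, Cm, D and Gm are diatonic. But C (C–E–G) is foreign: the diatonic iv on degree 4 is Cm, whereas C comes from G major. It is labeled IV.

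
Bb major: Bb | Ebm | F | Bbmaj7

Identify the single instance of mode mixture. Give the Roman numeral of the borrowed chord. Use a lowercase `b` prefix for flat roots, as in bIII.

iv

In Bb major the diatonic chords are Bb, Cm, Dm, Eb, F, Gm, Adim. Of the given chords, Bb, F and Bbmaj7 are diatonic. Ebm (Eb–Gb–Bb) is not: scale degree 4 in Bb major carries Eb (IV). In Bb minor the chord on that degree is Ebm, so here it functions as iv, borrowed from the parallel minor.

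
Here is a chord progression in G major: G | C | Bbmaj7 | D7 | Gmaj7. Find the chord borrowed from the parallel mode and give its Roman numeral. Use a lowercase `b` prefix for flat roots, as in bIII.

The diatonic triads in G major are G, Am, Bm, C, D, Em, F#dim. Of the given chords, G, C, D7 and Gmaj7 are diatonic. Bbmaj7 (Bb–D–F–A) doesn't fit — on degree 3 G major would have Bm (iii). Bbmaj7 is the degree-3 chord of G minor, so it is the borrowed bIIImaj7.

bIIImaj7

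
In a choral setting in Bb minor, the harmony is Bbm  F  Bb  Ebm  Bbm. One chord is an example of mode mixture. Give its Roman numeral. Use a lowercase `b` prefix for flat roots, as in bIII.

I

The diatonic triads in Bb minor (with V from harmonic minor) are Bbm, Cdim, Db, Ebm, F, Gb, Ab. Of the given chords, Bbm, F and Ebm are diatonic. But Bb (Bb–D–F) is foreign: the diatonic i on degree 1 is Bbm, whereas Bb comes from Bb major. It is labeled I.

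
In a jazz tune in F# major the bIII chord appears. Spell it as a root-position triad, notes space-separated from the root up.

A C# E

The root of bIII is the lowered 3rd degree: A# becomes A. Building the major chord from the parallel minor on A: A–C#–E.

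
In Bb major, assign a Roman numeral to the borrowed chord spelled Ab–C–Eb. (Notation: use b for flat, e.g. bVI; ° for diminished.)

bVII

The root Ab is the lowered 7th scale degree — diatonically Bb major has A there. Diatonically Bb major has Adim (vii°) on that degree; Ab–C–Eb is instead the major chord native to Bb minor, so it takes the label bVII.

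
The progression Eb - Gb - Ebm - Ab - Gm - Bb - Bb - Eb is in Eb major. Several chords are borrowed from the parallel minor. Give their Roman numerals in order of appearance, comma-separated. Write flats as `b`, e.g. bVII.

The diatonic triads in Eb major are Eb, Fm, Gm, Ab, Bb, Cm, Ddim. Eb, Ab, Gm and Bb all belong to that set. But Gb (Gb–Bb–Db) is foreign: the diatonic iii on degree 3 is Gm, whereas Gb comes from Eb minor. It is labeled bIII. Ebm (Eb–Gb–Bb) doesn't fit — on degree 1 Eb major would have Eb (I). Ebm is the degree-1 chord of Eb minor, so it is the borrowed i.

bIII, i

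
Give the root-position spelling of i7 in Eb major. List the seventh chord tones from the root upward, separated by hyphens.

The root, Eb, is scale degree 1 — the same note in Eb major and Eb minor; only the chord quality changes. Building the minor-seventh chord from the parallel minor on Eb: Eb–Gb–Bb–Db.

Eb-Gb-Bb-Db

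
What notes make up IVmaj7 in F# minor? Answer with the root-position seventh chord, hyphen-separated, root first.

IVmaj7 is built on scale degree 4, which is B in both F# minor and its parallel. In F# major the chord on B is B–D#–F#–A#.

B-D#-F#-A#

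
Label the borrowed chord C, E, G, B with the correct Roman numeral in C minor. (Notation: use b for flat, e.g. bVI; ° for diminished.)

Imaj7

C is scale degree 1 in C minor. Diatonically C minor has Cm (i) on that degree; C–E–G–B is instead the major-seventh chord native to C major, so it takes the label Imaj7.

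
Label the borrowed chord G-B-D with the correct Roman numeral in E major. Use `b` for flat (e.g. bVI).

In E major scale degree 3 is G#; G is its lowered form, from E minor. G–B–D is a major chord — the form found in E minor, not the diatonic iii (G#m). Borrowed into E major it is written bIII.

bIII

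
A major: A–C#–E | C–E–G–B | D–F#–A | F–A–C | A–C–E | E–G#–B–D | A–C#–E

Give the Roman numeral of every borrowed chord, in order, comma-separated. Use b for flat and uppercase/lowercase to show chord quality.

bIIImaj7, bVI, i

In A major the diatonic chords are A, Bm, C#m, D, E, F#m, G#dim. A–C#–E = A, D–F#–A = D and E–G#–B–D = E7 all belong to that set. C–E–G–B doesn't fit — on degree 3 A major would have C#m (iii). Cmaj7 is the degree-3 chord of A minor, so it is the borrowed bIIImaj7. F–A–C doesn't fit — on degree 6 A major would have F#m (vi). F is the degree-6 chord of A minor, so it is the borrowed bVI. A–C–E is not: scale degree 1 in A major carries A (I). In A minor the chord on that degree is Am, so here it functions as i, borrowed from the parallel minor.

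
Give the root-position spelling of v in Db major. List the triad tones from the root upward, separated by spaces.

v is built on scale degree 5, which is Ab in both Db major and its parallel. Stacking thirds in Db minor on Ab gives Ab–Cb–Eb.

Ab Cb Eb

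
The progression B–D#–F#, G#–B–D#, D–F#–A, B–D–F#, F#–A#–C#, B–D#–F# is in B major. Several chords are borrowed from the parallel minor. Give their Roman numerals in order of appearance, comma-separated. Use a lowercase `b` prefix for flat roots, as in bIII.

bIII, i

The diatonic triads in B major are B, C#m, D#m, E, F#, G#m, A#dim. Of the given chords, B–D#–F# = B, G#–B–D# = G#m and F#–A#–C# = F# are diatonic. D–F#–A doesn't fit — on degree 3 B major would have D#m (iii). D is the degree-3 chord of B minor, so it is the borrowed bIII. B–D–F# doesn't fit — on degree 1 B major would have B (I). Bm is the degree-1 chord of B minor, so it is the borrowed i.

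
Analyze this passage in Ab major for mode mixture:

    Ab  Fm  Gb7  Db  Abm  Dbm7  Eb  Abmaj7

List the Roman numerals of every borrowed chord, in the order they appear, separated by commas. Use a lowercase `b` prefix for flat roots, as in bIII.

Ab major has the diatonic set Ab, Bbm, Cm, Db, Eb, Fm, Gdim. Of the given chords, Ab, Fm, Db, Eb and Abmaj7 are diatonic. Gb7 (Gb–Bb–Db–Fb) is not: scale degree 7 in Ab major carries Gdim (vii°). In Ab minor the chord on that degree is Gb7, so here it functions as bVII7, borrowed from the parallel minor. Abm (Ab–Cb–Eb) doesn't fit — on degree 1 Ab major would have Ab (I). Abm is the degree-1 chord of Ab minor, so it is the borrowed i. Dbm7 (Db–Fb–Ab–Cb) doesn't fit — on degree 4 Ab major would have Db (IV). Dbm7 is the degree-4 chord of Ab minor, so it is the borrowed iv7.

bVII7, i, iv7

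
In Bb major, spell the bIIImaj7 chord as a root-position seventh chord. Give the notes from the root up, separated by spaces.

Scale degree 3 in Bb major is D. bIIImaj7 uses the lowered form, Db, taken from Bb minor. Building the major-seventh chord from the parallel minor on Db: Db–F–Ab–C.

Db F Ab C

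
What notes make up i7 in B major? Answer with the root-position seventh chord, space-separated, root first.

B D F# A

The root, B, is scale degree 1 — the same note in B major and B minor; only the chord quality changes. In B minor the chord on B is B–D–F#–A.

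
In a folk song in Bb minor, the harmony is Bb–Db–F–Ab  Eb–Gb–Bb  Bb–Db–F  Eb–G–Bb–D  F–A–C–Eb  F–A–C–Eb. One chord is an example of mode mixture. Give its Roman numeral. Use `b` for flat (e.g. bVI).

IVmaj7

Bb minor has the diatonic set Bbm, Cdim, Db, Ebm, F, Gb, Ab (with V from harmonic minor). Bb–Db–F–Ab = Bbm7, Eb–Gb–Bb = Ebm, Bb–Db–F = Bbm and F–A–C–Eb = F7 are all diatonic. But Eb–G–Bb–D is foreign: the diatonic iv on degree 4 is Ebm, whereas Ebmaj7 comes from Bb major. It is labeled IVmaj7.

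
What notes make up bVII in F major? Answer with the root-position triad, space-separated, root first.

Eb G Bb

The root of bVII is the lowered 7th degree: E becomes Eb. In F minor the chord on Eb is Eb–G–Bb.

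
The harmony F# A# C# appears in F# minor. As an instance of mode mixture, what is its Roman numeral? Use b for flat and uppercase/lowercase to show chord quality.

I

F# is scale degree 1 in F# minor. Diatonically F# minor has F#m (i) on that degree; F#–A#–C# is instead the major chord native to F# major, so it takes the label I.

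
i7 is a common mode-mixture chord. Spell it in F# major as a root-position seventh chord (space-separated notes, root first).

i7 is built on scale degree 1, which is F# in both F# major and its parallel. Building the minor-seventh chord from the parallel minor on F#: F#–A–C#–E.

F# A C# E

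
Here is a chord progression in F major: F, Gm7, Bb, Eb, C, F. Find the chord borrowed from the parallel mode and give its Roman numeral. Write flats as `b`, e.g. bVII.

bVII

In F major the diatonic chords are F, Gm, Am, Bb, C, Dm, Edim. F, Gm7, Bb and C are all diatonic. Eb (Eb–G–Bb) is not: scale degree 7 in F major carries Edim (vii°). In F minor the chord on that degree is Eb, so here it functions as bVII, borrowed from the parallel minor.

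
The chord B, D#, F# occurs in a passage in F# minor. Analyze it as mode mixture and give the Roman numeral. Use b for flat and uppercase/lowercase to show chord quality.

The root B is the diatonic 4th degree of F# minor; the borrowing shows in the chord quality. Diatonically F# minor has Bm (iv) on that degree; B–D#–F# is instead the major chord native to F# major, so it takes the label IV.

IV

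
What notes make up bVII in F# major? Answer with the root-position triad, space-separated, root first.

The root of bVII is the lowered 7th degree: E# becomes E. Stacking thirds in F# minor on E gives E–G#–B.

E G# B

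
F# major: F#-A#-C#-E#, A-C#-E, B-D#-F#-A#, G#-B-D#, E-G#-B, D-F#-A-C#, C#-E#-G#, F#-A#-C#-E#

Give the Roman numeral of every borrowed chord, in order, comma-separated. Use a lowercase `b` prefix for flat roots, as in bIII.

bIII, bVII, bVImaj7

F# major has the diatonic set F#, G#m, A#m, B, C#, D#m, E#dim. F#–A#–C#–E# = F#maj7, B–D#–F#–A# = Bmaj7, G#–B–D# = G#m and C#–E#–G# = C# all belong to that set. A–C#–E doesn't fit — on degree 3 F# major would have A#m (iii). A is the degree-3 chord of F# minor, so it is the borrowed bIII. E–G#–B is not: scale degree 7 in F# major carries E#dim (vii°). In F# minor the chord on that degree is E, so here it functions as bVII, borrowed from the parallel minor. But D–F#–A–C# is foreign: the diatonic vi on degree 6 is D#m, whereas Dmaj7 comes from F# minor. It is labeled bVImaj7.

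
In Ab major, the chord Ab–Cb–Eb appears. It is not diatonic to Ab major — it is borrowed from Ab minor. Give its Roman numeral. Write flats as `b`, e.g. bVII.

i

Ab is scale degree 1 in Ab major. Diatonically Ab major has Ab (I) on that degree; Ab–Cb–Eb is instead the minor chord native to Ab minor, so it takes the label i.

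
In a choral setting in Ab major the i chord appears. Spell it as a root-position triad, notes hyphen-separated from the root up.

Ab-Cb-Eb

i is built on scale degree 1, which is Ab in both Ab major and its parallel. In Ab minor the chord on Ab is Ab–Cb–Eb.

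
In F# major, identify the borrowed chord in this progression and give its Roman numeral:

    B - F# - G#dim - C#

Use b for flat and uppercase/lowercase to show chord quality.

In F# major the diatonic chords are F#, G#m, A#m, B, C#, D#m, E#dim. B, F# and C# all belong to that set. G#dim (G#–B–D) is not: scale degree 2 in F# major carries G#m (ii). In F# minor the chord on that degree is G#dim, so here it functions as ii°, borrowed from the parallel minor.

ii°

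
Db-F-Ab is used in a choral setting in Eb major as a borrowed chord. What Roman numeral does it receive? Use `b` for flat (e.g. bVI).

bVII

The root Db is the lowered 7th scale degree — diatonically Eb major has D there. Db–F–Ab is a major chord — the form found in Eb minor, not the diatonic vii° (Ddim). Borrowed into Eb major it is written bVII.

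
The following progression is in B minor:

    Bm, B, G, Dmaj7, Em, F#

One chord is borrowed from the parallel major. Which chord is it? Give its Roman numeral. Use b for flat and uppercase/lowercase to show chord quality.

I

In B minor (with V from harmonic minor) the diatonic chords are Bm, C#dim, D, Em, F#, G, A. Bm, G, Dmaj7, Em and F# all belong to that set. B (B–D#–F#) is not: scale degree 1 in B minor carries Bm (i). In B major the chord on that degree is B, so here it functions as I, borrowed from the parallel major.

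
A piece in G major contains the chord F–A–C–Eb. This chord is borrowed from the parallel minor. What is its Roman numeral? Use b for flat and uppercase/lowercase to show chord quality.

bVII7

The root F is the lowered 7th scale degree — diatonically G major has F# there. Diatonically G major has F#dim (vii°) on that degree; F–A–C–Eb is instead the dominant-seventh chord native to G minor, so it takes the label bVII7.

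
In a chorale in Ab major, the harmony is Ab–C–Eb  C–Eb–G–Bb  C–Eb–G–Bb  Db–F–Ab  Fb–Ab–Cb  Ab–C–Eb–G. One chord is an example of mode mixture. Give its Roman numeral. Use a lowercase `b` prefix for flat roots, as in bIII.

In Ab major the diatonic chords are Ab, Bbm, Cm, Db, Eb, Fm, Gdim. Of the given chords, Ab–C–Eb = Ab, C–Eb–G–Bb = Cm7, Db–F–Ab = Db and Ab–C–Eb–G = Abmaj7 are diatonic. Fb–Ab–Cb doesn't fit — on degree 6 Ab major would have Fm (vi). Fb is the degree-6 chord of Ab minor, so it is the borrowed bVI.

bVI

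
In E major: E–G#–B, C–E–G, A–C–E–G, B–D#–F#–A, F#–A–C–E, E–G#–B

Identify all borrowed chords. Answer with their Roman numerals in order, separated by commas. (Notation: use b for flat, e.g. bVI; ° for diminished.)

E major has the diatonic set E, F#m, G#m, A, B, C#m, D#dim. E–G#–B = E and B–D#–F#–A = B7 both belong to that set. C–E–G is not: scale degree 6 in E major carries C#m (vi). In E minor the chord on that degree is C, so here it functions as bVI, borrowed from the parallel minor. A–C–E–G doesn't fit — on degree 4 E major would have A (IV). Am7 is the degree-4 chord of E minor, so it is the borrowed iv7. F#–A–C–E is not: scale degree 2 in E major carries F#m (ii). In E minor the chord on that degree is F#m7b5, so here it functions as iiø7, borrowed from the parallel minor.

bVI, iv7, iiø7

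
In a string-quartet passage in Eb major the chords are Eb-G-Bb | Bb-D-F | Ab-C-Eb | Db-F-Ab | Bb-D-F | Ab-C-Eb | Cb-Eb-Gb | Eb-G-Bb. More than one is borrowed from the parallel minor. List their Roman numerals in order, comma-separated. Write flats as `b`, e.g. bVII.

The diatonic triads in Eb major are Eb, Fm, Gm, Ab, Bb, Cm, Ddim. Eb–G–Bb = Eb, Bb–D–F = Bb and Ab–C–Eb = Ab all belong to that set. But Db–F–Ab is foreign: the diatonic vii° on degree 7 is Ddim, whereas Db comes from Eb minor. It is labeled bVII. Cb–Eb–Gb doesn't fit — on degree 6 Eb major would have Cm (vi). Cb is the degree-6 chord of Eb minor, so it is the borrowed bVI.

bVII, bVI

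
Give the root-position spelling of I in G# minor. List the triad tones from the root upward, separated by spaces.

G# B# D#

The root, G#, is scale degree 1 — the same note in G# minor and G# major; only the chord quality changes. Building the major chord from the parallel major on G#: G#–B#–D#.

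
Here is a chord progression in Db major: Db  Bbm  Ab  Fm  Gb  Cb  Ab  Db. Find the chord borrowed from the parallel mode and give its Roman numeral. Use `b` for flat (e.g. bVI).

bVII

In Db major the diatonic chords are Db, Ebm, Fm, Gb, Ab, Bbm, Cdim. Db, Bbm, Ab, Fm and Gb all belong to that set. Cb (Cb–Eb–Gb) doesn't fit — on degree 7 Db major would have Cdim (vii°). Cb is the degree-7 chord of Db minor, so it is the borrowed bVII.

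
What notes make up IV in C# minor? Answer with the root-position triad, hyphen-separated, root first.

F#-A#-C#

The root, F#, is scale degree 4 — the same note in C# minor and C# major; only the chord quality changes. Building the major chord from the parallel major on F#: F#–A#–C#.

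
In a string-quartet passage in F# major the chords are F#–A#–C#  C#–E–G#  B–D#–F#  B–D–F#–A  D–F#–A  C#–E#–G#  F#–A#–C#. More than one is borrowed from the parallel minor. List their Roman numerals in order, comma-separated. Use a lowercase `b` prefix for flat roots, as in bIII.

v, iv7, bVI

F# major has the diatonic set F#, G#m, A#m, B, C#, D#m, E#dim. Of the given chords, F#–A#–C# = F#, B–D#–F# = B and C#–E#–G# = C# are diatonic. But C#–E–G# is foreign: the diatonic V on degree 5 is C#, whereas C#m comes from F# minor. It is labeled v. B–D–F#–A doesn't fit — on degree 4 F# major would have B (IV). Bm7 is the degree-4 chord of F# minor, so it is the borrowed iv7. D–F#–A doesn't fit — on degree 6 F# major would have D#m (vi). D is the degree-6 chord of F# minor, so it is the borrowed bVI.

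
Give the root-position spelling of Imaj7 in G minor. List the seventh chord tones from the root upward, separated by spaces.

The root, G, is scale degree 1 — the same note in G minor and G major; only the chord quality changes. In G major the chord on G is G–B–D–F#.

G B D F#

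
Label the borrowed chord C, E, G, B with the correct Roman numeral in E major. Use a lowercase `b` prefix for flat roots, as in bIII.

bVImaj7

The root C is the lowered 6th scale degree — diatonically E major has C# there. The diatonic chord on degree 6 would be C#m (vi), but C–E–G–B is the major-seventh chord from E minor. As a borrowed chord it is labeled bVImaj7.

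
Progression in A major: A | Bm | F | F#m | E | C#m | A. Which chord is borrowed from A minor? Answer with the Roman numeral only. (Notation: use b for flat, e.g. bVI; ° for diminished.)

In A major the diatonic chords are A, Bm, C#m, D, E, F#m, G#dim. A, Bm, F#m, E and C#m are all diatonic. But F (F–A–C) is foreign: the diatonic vi on degree 6 is F#m, whereas F comes from A minor. It is labeled bVI.

bVI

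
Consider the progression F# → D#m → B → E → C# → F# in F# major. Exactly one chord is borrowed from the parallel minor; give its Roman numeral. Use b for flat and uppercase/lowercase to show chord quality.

bVII

The diatonic triads in F# major are F#, G#m, A#m, B, C#, D#m, E#dim. F#, D#m, B and C# are all diatonic. E (E–G#–B) doesn't fit — on degree 7 F# major would have E#dim (vii°). E is the degree-7 chord of F# minor, so it is the borrowed bVII.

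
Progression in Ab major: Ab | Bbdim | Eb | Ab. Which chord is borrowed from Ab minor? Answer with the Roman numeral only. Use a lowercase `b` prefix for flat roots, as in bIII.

Ab major has the diatonic set Ab, Bbm, Cm, Db, Eb, Fm, Gdim. Of the given chords, Ab and Eb are diatonic. But Bbdim (Bb–Db–Fb) is foreign: the diatonic ii on degree 2 is Bbm, whereas Bbdim comes from Ab minor. It is labeled ii°.

ii°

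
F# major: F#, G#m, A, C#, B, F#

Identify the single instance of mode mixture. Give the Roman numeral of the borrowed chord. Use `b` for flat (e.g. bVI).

bIII

F# major has the diatonic set F#, G#m, A#m, B, C#, D#m, E#dim. Of the given chords, F#, G#m, C# and B are diatonic. But A (A–C#–E) is foreign: the diatonic iii on degree 3 is A#m, whereas A comes from F# minor. It is labeled bIII.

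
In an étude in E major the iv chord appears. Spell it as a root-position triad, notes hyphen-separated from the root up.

A-C-E

The root, A, is scale degree 4 — the same note in E major and E minor; only the chord quality changes. Stacking thirds in E minor on A gives A–C–E.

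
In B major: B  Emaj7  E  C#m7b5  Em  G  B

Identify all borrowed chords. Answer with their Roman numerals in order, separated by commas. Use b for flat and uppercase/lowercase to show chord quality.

iiø7, iv, bVI

The diatonic triads in B major are B, C#m, D#m, E, F#, G#m, A#dim. B, Emaj7 and E are all diatonic. C#m7b5 (C#–E–G–B) doesn't fit — on degree 2 B major would have C#m (ii). C#m7b5 is the degree-2 chord of B minor, so it is the borrowed iiø7. Em (E–G–B) doesn't fit — on degree 4 B major would have E (IV). Em is the degree-4 chord of B minor, so it is the borrowed iv. But G (G–B–D) is foreign: the diatonic vi on degree 6 is G#m, whereas G comes from B minor. It is labeled bVI.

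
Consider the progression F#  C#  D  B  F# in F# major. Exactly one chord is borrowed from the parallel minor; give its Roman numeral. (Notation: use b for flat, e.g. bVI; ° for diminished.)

In F# major the diatonic chords are F#, G#m, A#m, B, C#, D#m, E#dim. Of the given chords, F#, C# and B are diatonic. D (D–F#–A) doesn't fit — on degree 6 F# major would have D#m (vi). D is the degree-6 chord of F# minor, so it is the borrowed bVI.

bVI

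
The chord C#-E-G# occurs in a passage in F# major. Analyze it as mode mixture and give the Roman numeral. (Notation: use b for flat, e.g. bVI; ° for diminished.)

The root C# is the diatonic 5th degree of F# major; the borrowing shows in the chord quality. Diatonically F# major has C# (V) on that degree; C#–E–G# is instead the minor chord native to F# minor, so it takes the label v.

v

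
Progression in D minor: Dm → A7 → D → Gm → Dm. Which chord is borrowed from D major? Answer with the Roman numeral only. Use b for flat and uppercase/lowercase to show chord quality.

I

The diatonic triads in D minor (with V from harmonic minor) are Dm, Edim, F, Gm, A, Bb, C. Dm, A7 and Gm all belong to that set. But D (D–F#–A) is foreign: the diatonic i on degree 1 is Dm, whereas D comes from D major. It is labeled I.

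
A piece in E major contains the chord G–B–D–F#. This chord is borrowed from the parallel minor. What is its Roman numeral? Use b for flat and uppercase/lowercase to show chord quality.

bIIImaj7

The root G is the lowered 3rd scale degree — diatonically E major has G# there. Diatonically E major has G#m (iii) on that degree; G–B–D–F# is instead the major-seventh chord native to E minor, so it takes the label bIIImaj7.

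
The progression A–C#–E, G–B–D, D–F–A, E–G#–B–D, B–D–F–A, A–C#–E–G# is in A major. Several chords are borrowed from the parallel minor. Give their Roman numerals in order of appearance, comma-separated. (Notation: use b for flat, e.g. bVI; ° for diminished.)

bVII, iv, iiø7

The diatonic triads in A major are A, Bm, C#m, D, E, F#m, G#dim. A–C#–E = A, E–G#–B–D = E7 and A–C#–E–G# = Amaj7 all belong to that set. G–B–D is not: scale degree 7 in A major carries G#dim (vii°). In A minor the chord on that degree is G, so here it functions as bVII, borrowed from the parallel minor. But D–F–A is foreign: the diatonic IV on degree 4 is D, whereas Dm comes from A minor. It is labeled iv. B–D–F–A is not: scale degree 2 in A major carries Bm (ii). In A minor the chord on that degree is Bm7b5, so here it functions as iiø7, borrowed from the parallel minor.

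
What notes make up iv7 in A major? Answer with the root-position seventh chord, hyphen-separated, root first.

D-F-A-C

The root, D, is scale degree 4 — the same note in A major and A minor; only the chord quality changes. Stacking thirds in A minor on D gives D–F–A–C.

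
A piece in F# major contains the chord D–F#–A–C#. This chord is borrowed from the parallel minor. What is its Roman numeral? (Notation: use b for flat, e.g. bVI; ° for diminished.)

In F# major scale degree 6 is D#; D is its lowered form, from F# minor. The diatonic chord on degree 6 would be D#m (vi), but D–F#–A–C# is the major-seventh chord from F# minor. As a borrowed chord it is labeled bVImaj7.

bVImaj7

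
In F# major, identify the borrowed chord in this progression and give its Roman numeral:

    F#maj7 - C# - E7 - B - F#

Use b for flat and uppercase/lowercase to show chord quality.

bVII7

The diatonic triads in F# major are F#, G#m, A#m, B, C#, D#m, E#dim. F#maj7, C#, B and F# all belong to that set. E7 (E–G#–B–D) doesn't fit — on degree 7 F# major would have E#dim (vii°). E7 is the degree-7 chord of F# minor, so it is the borrowed bVII7.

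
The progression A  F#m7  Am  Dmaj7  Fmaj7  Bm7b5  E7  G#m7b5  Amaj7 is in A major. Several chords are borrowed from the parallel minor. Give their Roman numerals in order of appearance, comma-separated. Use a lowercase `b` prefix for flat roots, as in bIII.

The diatonic triads in A major are A, Bm, C#m, D, E, F#m, G#dim. Of the given chords, A, F#m7, Dmaj7, E7, G#m7b5 and Amaj7 are diatonic. Am (A–C–E) doesn't fit — on degree 1 A major would have A (I). Am is the degree-1 chord of A minor, so it is the borrowed i. Fmaj7 (F–A–C–E) is not: scale degree 6 in A major carries F#m (vi). In A minor the chord on that degree is Fmaj7, so here it functions as bVImaj7, borrowed from the parallel minor. But Bm7b5 (B–D–F–A) is foreign: the diatonic ii on degree 2 is Bm, whereas Bm7b5 comes from A minor. It is labeled iiø7.

i, bVImaj7, iiø7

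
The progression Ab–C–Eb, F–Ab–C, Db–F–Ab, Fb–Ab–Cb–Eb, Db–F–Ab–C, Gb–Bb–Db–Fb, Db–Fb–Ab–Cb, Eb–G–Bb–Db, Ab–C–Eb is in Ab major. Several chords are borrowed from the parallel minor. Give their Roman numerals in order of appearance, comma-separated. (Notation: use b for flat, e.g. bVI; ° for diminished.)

Ab major has the diatonic set Ab, Bbm, Cm, Db, Eb, Fm, Gdim. Of the given chords, Ab–C–Eb = Ab, F–Ab–C = Fm, Db–F–Ab = Db, Db–F–Ab–C = Dbmaj7 and Eb–G–Bb–Db = Eb7 are diatonic. Fb–Ab–Cb–Eb doesn't fit — on degree 6 Ab major would have Fm (vi). Fbmaj7 is the degree-6 chord of Ab minor, so it is the borrowed bVImaj7. Gb–Bb–Db–Fb doesn't fit — on degree 7 Ab major would have Gdim (vii°). Gb7 is the degree-7 chord of Ab minor, so it is the borrowed bVII7. Db–Fb–Ab–Cb doesn't fit — on degree 4 Ab major would have Db (IV). Dbm7 is the degree-4 chord of Ab minor, so it is the borrowed iv7.

bVImaj7, bVII7, iv7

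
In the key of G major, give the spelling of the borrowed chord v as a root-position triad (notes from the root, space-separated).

D F A

v is built on scale degree 5, which is D in both G major and its parallel. Stacking thirds in G minor on D gives D–F–A.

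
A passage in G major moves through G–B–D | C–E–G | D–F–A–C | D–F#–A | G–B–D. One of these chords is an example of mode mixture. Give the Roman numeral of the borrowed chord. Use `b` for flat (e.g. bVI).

G major has the diatonic set G, Am, Bm, C, D, Em, F#dim. Of the given chords, G–B–D = G, C–E–G = C and D–F#–A = D are diatonic. D–F–A–C doesn't fit — on degree 5 G major would have D (V). Dm7 is the degree-5 chord of G minor, so it is the borrowed v7.

v7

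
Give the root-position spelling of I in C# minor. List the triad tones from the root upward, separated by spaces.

C# E# G#

The root, C#, is scale degree 1 — the same note in C# minor and C# major; only the chord quality changes. Building the major chord from the parallel major on C#: C#–E#–G#.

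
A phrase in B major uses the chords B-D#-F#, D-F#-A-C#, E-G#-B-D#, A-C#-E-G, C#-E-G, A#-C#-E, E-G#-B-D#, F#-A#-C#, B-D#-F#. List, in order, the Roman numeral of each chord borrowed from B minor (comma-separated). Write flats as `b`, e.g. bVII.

bIIImaj7, bVII7, ii°

B major has the diatonic set B, C#m, D#m, E, F#, G#m, A#dim. B–D#–F# = B, E–G#–B–D# = Emaj7, A#–C#–E = A#dim and F#–A#–C# = F# all belong to that set. D–F#–A–C# doesn't fit — on degree 3 B major would have D#m (iii). Dmaj7 is the degree-3 chord of B minor, so it is the borrowed bIIImaj7. A–C#–E–G is not: scale degree 7 in B major carries A#dim (vii°). In B minor the chord on that degree is A7, so here it functions as bVII7, borrowed from the parallel minor. C#–E–G is not: scale degree 2 in B major carries C#m (ii). In B minor the chord on that degree is C#dim, so here it functions as ii°, borrowed from the parallel minor.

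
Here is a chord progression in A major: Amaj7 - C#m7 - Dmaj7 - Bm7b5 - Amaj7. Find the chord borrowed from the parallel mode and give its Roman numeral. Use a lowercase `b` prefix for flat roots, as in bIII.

In A major the diatonic chords are A, Bm, C#m, D, E, F#m, G#dim. Amaj7, C#m7 and Dmaj7 all belong to that set. Bm7b5 (B–D–F–A) doesn't fit — on degree 2 A major would have Bm (ii). Bm7b5 is the degree-2 chord of A minor, so it is the borrowed iiø7.

iiø7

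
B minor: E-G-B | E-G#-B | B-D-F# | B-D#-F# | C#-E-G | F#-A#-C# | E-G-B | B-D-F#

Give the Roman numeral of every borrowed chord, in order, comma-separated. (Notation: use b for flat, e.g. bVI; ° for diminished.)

IV, I

B minor has the diatonic set Bm, C#dim, D, Em, F#, G, A (with V from harmonic minor). E–G–B = Em, B–D–F# = Bm, C#–E–G = C#dim and F#–A#–C# = F# are all diatonic. E–G#–B doesn't fit — on degree 4 B minor would have Em (iv). E is the degree-4 chord of B major, so it is the borrowed IV. B–D#–F# doesn't fit — on degree 1 B minor would have Bm (i). B is the degree-1 chord of B major, so it is the borrowed I.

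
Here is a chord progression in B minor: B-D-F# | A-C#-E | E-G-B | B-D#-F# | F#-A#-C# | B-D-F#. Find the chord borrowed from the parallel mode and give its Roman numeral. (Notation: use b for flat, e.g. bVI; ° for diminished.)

I

The diatonic triads in B minor (with V from harmonic minor) are Bm, C#dim, D, Em, F#, G, A. Of the given chords, B–D–F# = Bm, A–C#–E = A, E–G–B = Em and F#–A#–C# = F# are diatonic. B–D#–F# doesn't fit — on degree 1 B minor would have Bm (i). B is the degree-1 chord of B major, so it is the borrowed I.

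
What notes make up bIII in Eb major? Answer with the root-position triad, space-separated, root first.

The root of bIII is the lowered 3rd degree: G becomes Gb. Stacking thirds in Eb minor on Gb gives Gb–Bb–Db.

Gb Bb Db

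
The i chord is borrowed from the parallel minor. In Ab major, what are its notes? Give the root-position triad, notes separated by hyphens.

i is built on scale degree 1, which is Ab in both Ab major and its parallel. In Ab minor the chord on Ab is Ab–Cb–Eb.

Ab-Cb-Eb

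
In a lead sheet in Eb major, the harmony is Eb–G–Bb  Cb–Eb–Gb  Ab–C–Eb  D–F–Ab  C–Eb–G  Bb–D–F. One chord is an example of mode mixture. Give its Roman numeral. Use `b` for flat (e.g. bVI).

bVI

The diatonic triads in Eb major are Eb, Fm, Gm, Ab, Bb, Cm, Ddim. Eb–G–Bb = Eb, Ab–C–Eb = Ab, D–F–Ab = Ddim, C–Eb–G = Cm and Bb–D–F = Bb are all diatonic. Cb–Eb–Gb is not: scale degree 6 in Eb major carries Cm (vi). In Eb minor the chord on that degree is Cb, so here it functions as bVI, borrowed from the parallel minor.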